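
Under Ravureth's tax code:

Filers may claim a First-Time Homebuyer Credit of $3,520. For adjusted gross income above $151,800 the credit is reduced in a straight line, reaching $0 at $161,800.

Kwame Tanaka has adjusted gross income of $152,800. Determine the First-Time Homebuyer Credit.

$3,168

First-Time Homebuyer Credit: $152,800 is $1,000 into a $10,000 phase-out range, leaving 9,000/10,000 of the credit: $3,520 × 9,000/10,000 = $3,168.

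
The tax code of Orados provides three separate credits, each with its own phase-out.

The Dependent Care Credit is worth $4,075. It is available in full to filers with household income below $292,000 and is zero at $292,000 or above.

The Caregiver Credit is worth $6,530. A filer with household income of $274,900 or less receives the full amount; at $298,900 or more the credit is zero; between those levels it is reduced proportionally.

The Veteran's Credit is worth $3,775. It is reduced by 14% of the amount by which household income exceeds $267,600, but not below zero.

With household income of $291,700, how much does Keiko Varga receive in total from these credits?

Dependent Care Credit: $291,700 is below the $292,000 cutoff, so the full $4,075 applies.
Caregiver Credit: $291,700 is $16,800 into a $24,000 phase-out range, leaving 7,200/24,000 of the credit: $6,530 × 7,200/24,000 = $1,959.
Veteran's Credit: 14% of the $24,100 excess over $267,600 is $3,374; credit = $3,775 − $3,374 = $401.
Total: $4,075 + $1,959 + $401 = $6,435.

$6,435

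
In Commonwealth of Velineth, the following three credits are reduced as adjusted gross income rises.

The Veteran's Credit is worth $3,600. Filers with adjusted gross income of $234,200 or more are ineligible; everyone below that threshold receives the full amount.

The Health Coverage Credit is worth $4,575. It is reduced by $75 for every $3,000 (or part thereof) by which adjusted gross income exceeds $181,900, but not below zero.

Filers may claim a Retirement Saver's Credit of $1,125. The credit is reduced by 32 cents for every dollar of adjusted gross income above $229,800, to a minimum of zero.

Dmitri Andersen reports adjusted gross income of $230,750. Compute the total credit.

$7,721

Veteran's Credit: $230,750 is below the $234,200 cutoff, so the full $3,600 applies.
Health Coverage Credit: income exceeds $181,900 by $48,850, which is 17 full-or-partial $3,000 increments; reduction = 17 × $75 = $1,275, leaving $3,300.
Retirement Saver's Credit: 32% of the $950 excess over $229,800 is $304; credit = $1,125 − $304 = $821.
Total: $3,600 + $3,300 + $821 = $7,721.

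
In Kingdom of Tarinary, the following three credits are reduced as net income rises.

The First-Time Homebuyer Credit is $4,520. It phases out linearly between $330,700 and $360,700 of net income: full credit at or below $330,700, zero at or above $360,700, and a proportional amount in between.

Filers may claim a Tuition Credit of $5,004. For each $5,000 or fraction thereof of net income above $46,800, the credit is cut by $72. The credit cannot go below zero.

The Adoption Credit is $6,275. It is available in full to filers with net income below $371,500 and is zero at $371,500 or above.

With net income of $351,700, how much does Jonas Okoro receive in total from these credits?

$8,243

First-Time Homebuyer Credit: $351,700 is $21,000 into a $30,000 phase-out range, leaving 9,000/30,000 of the credit: $4,520 × 9,000/30,000 = $1,356.
Tuition Credit: income exceeds $46,800 by $304,900, which is 61 full-or-partial $5,000 increments; reduction = 61 × $72 = $4,392, leaving $612.
Adoption Credit: $351,700 is below the $371,500 cutoff, so the full $6,275 applies.
Total: $1,356 + $612 + $6,275 = $8,243.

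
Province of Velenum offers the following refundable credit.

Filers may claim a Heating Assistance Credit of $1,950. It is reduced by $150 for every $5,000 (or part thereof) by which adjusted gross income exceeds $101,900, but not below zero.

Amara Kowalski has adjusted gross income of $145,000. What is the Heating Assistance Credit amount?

Heating Assistance Credit: income exceeds $101,900 by $43,100, which is 9 full-or-partial $5,000 increments; reduction = 9 × $150 = $1,350, leaving $600.

$600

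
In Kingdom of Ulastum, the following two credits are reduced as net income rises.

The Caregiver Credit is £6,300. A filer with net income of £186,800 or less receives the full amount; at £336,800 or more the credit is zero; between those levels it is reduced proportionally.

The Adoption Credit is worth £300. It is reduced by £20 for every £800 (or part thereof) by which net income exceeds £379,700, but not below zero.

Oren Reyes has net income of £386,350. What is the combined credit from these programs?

£120

Caregiver Credit: £386,350 is at or above £336,800, so the credit is £0.
Adoption Credit: income exceeds £379,700 by £6,650, which is 9 full-or-partial £800 increments; reduction = 9 × £20 = £180, leaving £120.
Total: £0 + £120 = £120.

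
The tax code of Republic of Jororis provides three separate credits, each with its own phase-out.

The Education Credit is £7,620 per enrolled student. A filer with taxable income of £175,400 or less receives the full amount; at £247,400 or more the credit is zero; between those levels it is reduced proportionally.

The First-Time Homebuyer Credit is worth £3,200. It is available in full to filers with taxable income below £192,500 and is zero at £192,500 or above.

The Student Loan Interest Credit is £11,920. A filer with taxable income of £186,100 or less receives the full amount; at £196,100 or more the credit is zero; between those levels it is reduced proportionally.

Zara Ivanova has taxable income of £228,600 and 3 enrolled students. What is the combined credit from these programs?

£5,969

Education Credit: base = 3 × £7,620 = £22,860. £228,600 is £53,200 into a £72,000 phase-out range, leaving 18,800/72,000 of the credit: £22,860 × 18,800/72,000 = £5,969.
First-Time Homebuyer Credit: £228,600 meets or exceeds the £192,500 cutoff, so the credit is £0.
Student Loan Interest Credit: £228,600 is at or above £196,100, so the credit is £0.
Total: £5,969 + £0 + £0 = £5,969.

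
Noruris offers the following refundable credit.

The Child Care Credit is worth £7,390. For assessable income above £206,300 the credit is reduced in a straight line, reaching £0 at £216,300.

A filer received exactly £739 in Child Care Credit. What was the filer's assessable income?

£739 is 739/7,390 of the full £7,390, so 6,651/7,390 of the £10,000 range has been used: income = £206,300 + £10,000 × 6,651/7,390 = £215,300.

£215,300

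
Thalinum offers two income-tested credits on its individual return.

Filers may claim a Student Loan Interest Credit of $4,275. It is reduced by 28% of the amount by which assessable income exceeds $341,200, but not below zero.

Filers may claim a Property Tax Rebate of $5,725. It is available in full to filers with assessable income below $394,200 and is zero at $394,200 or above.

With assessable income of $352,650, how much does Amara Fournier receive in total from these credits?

$6,794

Student Loan Interest Credit: 28% of the $11,450 excess over $341,200 is $3,206; credit = $4,275 − $3,206 = $1,069.
Property Tax Rebate: $352,650 is below the $394,200 cutoff, so the full $5,725 applies.
Total: $1,069 + $5,725 = $6,794.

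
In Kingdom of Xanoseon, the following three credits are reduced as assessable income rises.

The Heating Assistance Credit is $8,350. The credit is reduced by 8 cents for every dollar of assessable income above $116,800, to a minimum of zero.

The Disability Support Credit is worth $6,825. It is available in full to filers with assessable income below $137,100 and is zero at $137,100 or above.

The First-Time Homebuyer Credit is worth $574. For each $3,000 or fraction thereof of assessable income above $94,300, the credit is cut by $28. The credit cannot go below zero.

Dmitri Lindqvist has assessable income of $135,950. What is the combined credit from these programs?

$13,825

Heating Assistance Credit: 8% of the $19,150 excess over $116,800 is $1,532; credit = $8,350 − $1,532 = $6,818.
Disability Support Credit: $135,950 is below the $137,100 cutoff, so the full $6,825 applies.
First-Time Homebuyer Credit: income exceeds $94,300 by $41,650, which is 14 full-or-partial $3,000 increments; reduction = 14 × $28 = $392, leaving $182.
Total: $6,818 + $6,825 + $182 = $13,825.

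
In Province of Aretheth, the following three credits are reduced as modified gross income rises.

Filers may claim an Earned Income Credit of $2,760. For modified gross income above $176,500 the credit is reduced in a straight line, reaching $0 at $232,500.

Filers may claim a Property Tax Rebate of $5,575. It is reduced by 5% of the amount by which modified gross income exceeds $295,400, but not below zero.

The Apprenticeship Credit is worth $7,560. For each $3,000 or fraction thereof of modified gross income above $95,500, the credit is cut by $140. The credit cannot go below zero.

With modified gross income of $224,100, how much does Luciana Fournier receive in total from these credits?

$7,529

Earned Income Credit: $224,100 is $47,600 into a $56,000 phase-out range, leaving 8,400/56,000 of the credit: $2,760 × 8,400/56,000 = $414.
Property Tax Rebate: $224,100 is at or below the $295,400 threshold, so the full $5,575 applies.
Apprenticeship Credit: income exceeds $95,500 by $128,600, which is 43 full-or-partial $3,000 increments; reduction = 43 × $140 = $6,020, leaving $1,540.
Total: $414 + $5,575 + $1,540 = $7,529.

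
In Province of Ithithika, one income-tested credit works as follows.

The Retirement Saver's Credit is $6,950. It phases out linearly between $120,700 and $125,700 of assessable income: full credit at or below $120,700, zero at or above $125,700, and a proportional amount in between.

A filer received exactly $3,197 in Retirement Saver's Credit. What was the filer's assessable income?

$123,400

$3,197 is 3,197/6,950 of the full $6,950, so 3,753/6,950 of the $5,000 range has been used: income = $120,700 + $5,000 × 3,753/6,950 = $123,400.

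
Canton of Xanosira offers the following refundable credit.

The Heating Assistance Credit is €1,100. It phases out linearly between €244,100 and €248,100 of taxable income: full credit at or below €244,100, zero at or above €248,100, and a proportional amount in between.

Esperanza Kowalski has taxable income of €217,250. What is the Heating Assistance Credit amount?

€1,100

Heating Assistance Credit: €217,250 is at or below the €244,100 threshold, so the full €1,100 applies.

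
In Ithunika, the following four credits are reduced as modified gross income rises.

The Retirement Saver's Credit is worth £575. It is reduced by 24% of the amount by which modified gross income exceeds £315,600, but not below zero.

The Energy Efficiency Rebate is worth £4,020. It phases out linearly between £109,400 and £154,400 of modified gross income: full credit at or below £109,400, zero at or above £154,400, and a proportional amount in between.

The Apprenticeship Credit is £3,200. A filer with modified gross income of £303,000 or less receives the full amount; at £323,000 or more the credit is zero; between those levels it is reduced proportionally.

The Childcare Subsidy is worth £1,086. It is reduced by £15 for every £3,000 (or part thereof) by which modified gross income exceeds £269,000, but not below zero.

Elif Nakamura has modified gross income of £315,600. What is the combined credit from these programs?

Retirement Saver's Credit: £315,600 is at or below the £315,600 threshold, so the full £575 applies.
Energy Efficiency Rebate: £315,600 is at or above £154,400, so the credit is £0.
Apprenticeship Credit: £315,600 is £12,600 into a £20,000 phase-out range, leaving 7,400/20,000 of the credit: £3,200 × 7,400/20,000 = £1,184.
Childcare Subsidy: income exceeds £269,000 by £46,600, which is 16 full-or-partial £3,000 increments; reduction = 16 × £15 = £240, leaving £846.
Total: £575 + £0 + £1,184 + £846 = £2,605.

£2,605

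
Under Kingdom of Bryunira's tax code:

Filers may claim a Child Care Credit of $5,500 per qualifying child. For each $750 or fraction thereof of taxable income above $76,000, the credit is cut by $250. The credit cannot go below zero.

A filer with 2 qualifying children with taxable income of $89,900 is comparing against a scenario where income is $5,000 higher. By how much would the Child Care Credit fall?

$1,750

At $89,900 — base = 2 × $5,500 = $11,000. income exceeds $76,000 by $13,900, which is 19 full-or-partial $750 increments; reduction = 19 × $250 = $4,750, leaving $6,250.
At $94,900 — base = 2 × $5,500 = $11,000. income exceeds $76,000 by $18,900, which is 26 full-or-partial $750 increments; reduction = 26 × $250 = $6,500, leaving $4,500.
Lost: $6,250 − $4,500 = $1,750.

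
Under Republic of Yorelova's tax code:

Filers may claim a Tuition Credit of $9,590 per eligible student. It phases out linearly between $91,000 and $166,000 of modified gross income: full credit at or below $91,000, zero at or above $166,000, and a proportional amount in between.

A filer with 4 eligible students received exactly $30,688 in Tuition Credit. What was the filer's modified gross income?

Full credit = 4 × $9,590 = $38,360.
$30,688 is 30,688/38,360 of the full $38,360, so 7,672/38,360 of the $75,000 range has been used: income = $91,000 + $75,000 × 7,672/38,360 = $106,000.

$106,000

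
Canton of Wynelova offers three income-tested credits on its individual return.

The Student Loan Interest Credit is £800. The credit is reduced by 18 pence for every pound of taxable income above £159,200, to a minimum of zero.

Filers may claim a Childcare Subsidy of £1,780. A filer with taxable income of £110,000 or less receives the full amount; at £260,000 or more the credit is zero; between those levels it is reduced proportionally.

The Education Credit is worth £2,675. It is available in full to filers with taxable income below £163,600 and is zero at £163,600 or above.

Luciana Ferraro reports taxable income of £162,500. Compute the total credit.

Student Loan Interest Credit: 18% of the £3,300 excess over £159,200 is £594; credit = £800 − £594 = £206.
Childcare Subsidy: £162,500 is £52,500 into a £150,000 phase-out range, leaving 97,500/150,000 of the credit: £1,780 × 97,500/150,000 = £1,157.
Education Credit: £162,500 is below the £163,600 cutoff, so the full £2,675 applies.
Total: £206 + £1,157 + £2,675 = £4,038.

£4,038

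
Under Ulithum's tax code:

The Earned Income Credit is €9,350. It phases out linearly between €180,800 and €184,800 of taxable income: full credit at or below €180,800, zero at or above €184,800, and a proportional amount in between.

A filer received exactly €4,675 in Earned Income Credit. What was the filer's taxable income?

€182,800

€4,675 is 4,675/9,350 of the full €9,350, so 4,675/9,350 of the €4,000 range has been used: income = €180,800 + €4,000 × 4,675/9,350 = €182,800.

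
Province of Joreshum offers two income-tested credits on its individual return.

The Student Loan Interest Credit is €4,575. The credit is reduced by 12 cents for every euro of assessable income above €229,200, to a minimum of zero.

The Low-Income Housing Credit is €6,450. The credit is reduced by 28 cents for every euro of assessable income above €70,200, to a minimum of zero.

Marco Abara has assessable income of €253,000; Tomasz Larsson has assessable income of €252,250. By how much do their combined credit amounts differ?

Marco (€253,000): Student Loan Interest Credit: 12% of the €23,800 excess over €229,200 is €2,856; credit = €4,575 − €2,856 = €1,719. Low-Income Housing Credit: 28% of the €182,800 excess over €70,200 is €51,184 ≥ base, so the credit is €0. total €1,719 + €0 = €1,719
Tomasz (€252,250): Student Loan Interest Credit: 12% of the €23,050 excess over €229,200 is €2,766; credit = €4,575 − €2,766 = €1,809. Low-Income Housing Credit: 28% of the €182,050 excess over €70,200 is €50,974 ≥ base, so the credit is €0. total €1,809 + €0 = €1,809
Difference: |€1,719 − €1,809| = €90.

€90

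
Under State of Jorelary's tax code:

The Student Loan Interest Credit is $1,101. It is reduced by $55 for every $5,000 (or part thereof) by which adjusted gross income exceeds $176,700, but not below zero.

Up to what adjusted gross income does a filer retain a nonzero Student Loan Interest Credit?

After 20 increments the reduction is 20 × $55 = $1,100, leaving $1; one more increment wipes it out. Increment 20 ends at excess 20 × $5,000 = $100,000, so the highest qualifying income is $176,700 + $100,000 = $276,700.

$276,700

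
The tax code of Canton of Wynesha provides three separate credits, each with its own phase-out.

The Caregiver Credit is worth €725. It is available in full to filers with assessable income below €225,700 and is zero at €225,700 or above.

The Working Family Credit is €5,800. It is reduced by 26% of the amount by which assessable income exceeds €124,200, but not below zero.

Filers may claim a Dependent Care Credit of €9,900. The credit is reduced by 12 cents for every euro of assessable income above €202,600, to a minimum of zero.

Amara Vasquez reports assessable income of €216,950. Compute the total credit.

Caregiver Credit: €216,950 is below the €225,700 cutoff, so the full €725 applies.
Working Family Credit: 26% of the €92,750 excess over €124,200 is €24,115 ≥ base, so the credit is €0.
Dependent Care Credit: 12% of the €14,350 excess over €202,600 is €1,722; credit = €9,900 − €1,722 = €8,178.
Total: €725 + €0 + €8,178 = €8,903.

€8,903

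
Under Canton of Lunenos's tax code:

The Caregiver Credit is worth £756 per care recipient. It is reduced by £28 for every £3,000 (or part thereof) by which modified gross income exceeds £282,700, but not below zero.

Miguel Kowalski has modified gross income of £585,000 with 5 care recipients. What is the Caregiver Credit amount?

Caregiver Credit: base = 5 × £756 = £3,780. income exceeds £282,700 by £302,300, which is 101 full-or-partial £3,000 increments; reduction = 101 × £28 = £2,828, leaving £952.

£952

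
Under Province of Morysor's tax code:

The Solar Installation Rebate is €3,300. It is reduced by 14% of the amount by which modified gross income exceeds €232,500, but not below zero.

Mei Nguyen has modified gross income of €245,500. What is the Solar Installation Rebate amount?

€1,480

Solar Installation Rebate: 14% of the €13,000 excess over €232,500 is €1,820; credit = €3,300 − €1,820 = €1,480.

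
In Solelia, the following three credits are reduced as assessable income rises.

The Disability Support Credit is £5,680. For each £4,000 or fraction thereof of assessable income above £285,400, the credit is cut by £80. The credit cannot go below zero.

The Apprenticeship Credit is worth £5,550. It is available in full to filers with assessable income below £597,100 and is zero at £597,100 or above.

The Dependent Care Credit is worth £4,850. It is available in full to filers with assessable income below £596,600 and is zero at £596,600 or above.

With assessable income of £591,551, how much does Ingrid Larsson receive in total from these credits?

£10,400

Disability Support Credit: income exceeds £285,400 by £306,151 → 77 increments × £80 = £6,160 ≥ base, so the credit is £0.
Apprenticeship Credit: £591,551 is below the £597,100 cutoff, so the full £5,550 applies.
Dependent Care Credit: £591,551 is below the £596,600 cutoff, so the full £4,850 applies.
Total: £0 + £5,550 + £4,850 = £10,400.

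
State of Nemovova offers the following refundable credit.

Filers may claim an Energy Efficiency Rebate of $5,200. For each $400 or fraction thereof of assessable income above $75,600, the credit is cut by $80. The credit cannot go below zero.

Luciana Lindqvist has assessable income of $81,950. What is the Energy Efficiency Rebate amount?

$3,920

Energy Efficiency Rebate: income exceeds $75,600 by $6,350, which is 16 full-or-partial $400 increments; reduction = 16 × $80 = $1,280, leaving $3,920.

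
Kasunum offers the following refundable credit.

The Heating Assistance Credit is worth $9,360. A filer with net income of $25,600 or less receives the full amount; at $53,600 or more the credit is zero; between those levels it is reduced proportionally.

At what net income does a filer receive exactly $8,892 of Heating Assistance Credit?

$8,892 is 8,892/9,360 of the full $9,360, so 468/9,360 of the $28,000 range has been used: income = $25,600 + $28,000 × 468/9,360 = $27,000.

$27,000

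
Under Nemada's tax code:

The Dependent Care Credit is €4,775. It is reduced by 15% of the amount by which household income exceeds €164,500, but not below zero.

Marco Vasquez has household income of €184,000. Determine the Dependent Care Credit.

Dependent Care Credit: 15% of the €19,500 excess over €164,500 is €2,925; credit = €4,775 − €2,925 = €1,850.

€1,850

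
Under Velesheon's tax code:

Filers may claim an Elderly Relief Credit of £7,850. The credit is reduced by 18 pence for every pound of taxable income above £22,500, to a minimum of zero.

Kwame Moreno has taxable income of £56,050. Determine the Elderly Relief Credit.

Elderly Relief Credit: 18% of the £33,550 excess over £22,500 is £6,039; credit = £7,850 − £6,039 = £1,811.

£1,811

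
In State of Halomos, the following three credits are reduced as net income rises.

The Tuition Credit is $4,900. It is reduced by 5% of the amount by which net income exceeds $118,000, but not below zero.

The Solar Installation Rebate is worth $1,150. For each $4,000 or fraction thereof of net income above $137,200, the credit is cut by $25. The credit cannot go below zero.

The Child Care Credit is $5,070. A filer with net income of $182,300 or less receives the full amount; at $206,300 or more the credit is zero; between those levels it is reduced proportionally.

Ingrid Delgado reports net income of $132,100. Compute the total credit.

$10,415

Tuition Credit: 5% of the $14,100 excess over $118,000 is $705; credit = $4,900 − $705 = $4,195.
Solar Installation Rebate: $132,100 is at or below the $137,200 threshold, so the full $1,150 applies.
Child Care Credit: $132,100 is at or below the $182,300 threshold, so the full $5,070 applies.
Total: $4,195 + $1,150 + $5,070 = $10,415.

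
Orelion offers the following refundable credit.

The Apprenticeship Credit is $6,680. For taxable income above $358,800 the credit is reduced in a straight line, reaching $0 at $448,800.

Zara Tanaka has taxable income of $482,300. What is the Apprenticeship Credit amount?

Apprenticeship Credit: $482,300 is at or above $448,800, so the credit is $0.

$0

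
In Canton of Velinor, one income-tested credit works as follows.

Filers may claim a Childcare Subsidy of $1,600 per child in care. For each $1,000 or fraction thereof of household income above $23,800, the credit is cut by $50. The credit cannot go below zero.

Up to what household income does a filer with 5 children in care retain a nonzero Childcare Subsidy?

$182,800

Full credit = 5 × $1,600 = $8,000.
After 159 increments the reduction is 159 × $50 = $7,950, leaving $50; one more increment wipes it out. Increment 159 ends at excess 159 × $1,000 = $159,000, so the highest qualifying income is $23,800 + $159,000 = $182,800.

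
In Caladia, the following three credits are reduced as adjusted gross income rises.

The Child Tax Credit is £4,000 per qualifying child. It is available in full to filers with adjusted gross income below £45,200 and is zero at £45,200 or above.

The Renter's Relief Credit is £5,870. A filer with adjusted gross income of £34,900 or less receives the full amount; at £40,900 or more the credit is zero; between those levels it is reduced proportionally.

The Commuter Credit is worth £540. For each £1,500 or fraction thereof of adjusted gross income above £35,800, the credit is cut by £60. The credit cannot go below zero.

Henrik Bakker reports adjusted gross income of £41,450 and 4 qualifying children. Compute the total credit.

£16,300

Child Tax Credit: base = 4 × £4,000 = £16,000. £41,450 is below the £45,200 cutoff, so the full £16,000 applies.
Renter's Relief Credit: £41,450 is at or above £40,900, so the credit is £0.
Commuter Credit: income exceeds £35,800 by £5,650, which is 4 full-or-partial £1,500 increments; reduction = 4 × £60 = £240, leaving £300.
Total: £16,000 + £0 + £300 = £16,300.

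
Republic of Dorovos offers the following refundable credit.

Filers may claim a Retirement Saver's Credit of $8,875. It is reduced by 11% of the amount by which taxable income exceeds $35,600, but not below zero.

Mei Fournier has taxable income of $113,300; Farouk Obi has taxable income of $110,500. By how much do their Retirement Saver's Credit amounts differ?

$308

Mei ($113,300): Retirement Saver's Credit: 11% of the $77,700 excess over $35,600 is $8,547; credit = $8,875 − $8,547 = $328.
Farouk ($110,500): Retirement Saver's Credit: 11% of the $74,900 excess over $35,600 is $8,239; credit = $8,875 − $8,239 = $636.
Difference: |$328 − $636| = $308.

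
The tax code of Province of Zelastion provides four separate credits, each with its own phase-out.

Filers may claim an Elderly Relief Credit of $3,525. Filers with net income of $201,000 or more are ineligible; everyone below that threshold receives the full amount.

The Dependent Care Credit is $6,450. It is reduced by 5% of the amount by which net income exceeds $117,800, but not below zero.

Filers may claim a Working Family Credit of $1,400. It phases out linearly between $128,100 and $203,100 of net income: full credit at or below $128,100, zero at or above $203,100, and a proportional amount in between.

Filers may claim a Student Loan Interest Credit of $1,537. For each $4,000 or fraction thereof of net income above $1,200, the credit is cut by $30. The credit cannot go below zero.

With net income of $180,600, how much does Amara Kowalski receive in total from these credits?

Elderly Relief Credit: $180,600 is below the $201,000 cutoff, so the full $3,525 applies.
Dependent Care Credit: 5% of the $62,800 excess over $117,800 is $3,140; credit = $6,450 − $3,140 = $3,310.
Working Family Credit: $180,600 is $52,500 into a $75,000 phase-out range, leaving 22,500/75,000 of the credit: $1,400 × 22,500/75,000 = $420.
Student Loan Interest Credit: income exceeds $1,200 by $179,400, which is 45 full-or-partial $4,000 increments; reduction = 45 × $30 = $1,350, leaving $187.
Total: $3,525 + $3,310 + $420 + $187 = $7,442.

$7,442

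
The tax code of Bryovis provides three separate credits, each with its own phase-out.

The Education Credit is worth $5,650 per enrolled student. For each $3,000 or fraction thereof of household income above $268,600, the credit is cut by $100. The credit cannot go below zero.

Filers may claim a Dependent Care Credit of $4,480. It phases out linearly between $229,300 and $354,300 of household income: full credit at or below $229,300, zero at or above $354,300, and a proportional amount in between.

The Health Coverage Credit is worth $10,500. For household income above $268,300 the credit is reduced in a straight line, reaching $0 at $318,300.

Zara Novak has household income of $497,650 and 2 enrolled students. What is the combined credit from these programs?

$3,600

Education Credit: base = 2 × $5,650 = $11,300. income exceeds $268,600 by $229,050, which is 77 full-or-partial $3,000 increments; reduction = 77 × $100 = $7,700, leaving $3,600.
Dependent Care Credit: $497,650 is at or above $354,300, so the credit is $0.
Health Coverage Credit: $497,650 is at or above $318,300, so the credit is $0.
Total: $3,600 + $0 + $0 = $3,600.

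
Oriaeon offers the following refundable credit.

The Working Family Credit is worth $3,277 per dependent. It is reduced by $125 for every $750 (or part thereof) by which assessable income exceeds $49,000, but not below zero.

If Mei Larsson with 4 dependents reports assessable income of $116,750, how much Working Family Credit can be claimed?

$1,733

Working Family Credit: base = 4 × $3,277 = $13,108. income exceeds $49,000 by $67,750, which is 91 full-or-partial $750 increments; reduction = 91 × $125 = $11,375, leaving $1,733.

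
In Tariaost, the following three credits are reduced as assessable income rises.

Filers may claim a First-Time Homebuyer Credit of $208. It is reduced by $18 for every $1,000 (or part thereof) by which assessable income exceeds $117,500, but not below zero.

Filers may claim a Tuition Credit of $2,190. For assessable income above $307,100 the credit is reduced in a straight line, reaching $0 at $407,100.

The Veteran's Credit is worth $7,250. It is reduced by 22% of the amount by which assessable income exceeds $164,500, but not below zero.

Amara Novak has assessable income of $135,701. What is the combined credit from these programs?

First-Time Homebuyer Credit: income exceeds $117,500 by $18,201 → 19 increments × $18 = $342 ≥ base, so the credit is $0.
Tuition Credit: $135,701 is at or below the $307,100 threshold, so the full $2,190 applies.
Veteran's Credit: $135,701 is at or below the $164,500 threshold, so the full $7,250 applies.
Total: $0 + $2,190 + $7,250 = $9,440.

$9,440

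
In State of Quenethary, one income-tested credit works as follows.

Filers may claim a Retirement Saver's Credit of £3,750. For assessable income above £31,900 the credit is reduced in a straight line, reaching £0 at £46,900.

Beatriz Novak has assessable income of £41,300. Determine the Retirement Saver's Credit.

Retirement Saver's Credit: £41,300 is £9,400 into a £15,000 phase-out range, leaving 5,600/15,000 of the credit: £3,750 × 5,600/15,000 = £1,400.

£1,400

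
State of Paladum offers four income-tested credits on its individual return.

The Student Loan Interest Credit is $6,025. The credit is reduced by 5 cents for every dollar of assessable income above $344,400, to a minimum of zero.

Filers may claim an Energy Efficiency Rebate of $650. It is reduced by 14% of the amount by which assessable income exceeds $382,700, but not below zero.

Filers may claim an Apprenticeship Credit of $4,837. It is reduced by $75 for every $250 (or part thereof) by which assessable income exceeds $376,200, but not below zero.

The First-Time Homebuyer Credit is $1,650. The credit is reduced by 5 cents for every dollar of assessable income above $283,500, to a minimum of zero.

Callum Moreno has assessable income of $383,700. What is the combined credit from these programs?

Student Loan Interest Credit: 5% of the $39,300 excess over $344,400 is $1,965; credit = $6,025 − $1,965 = $4,060.
Energy Efficiency Rebate: 14% of the $1,000 excess over $382,700 is $140; credit = $650 − $140 = $510.
Apprenticeship Credit: income exceeds $376,200 by $7,500, which is 30 full-or-partial $250 increments; reduction = 30 × $75 = $2,250, leaving $2,587.
First-Time Homebuyer Credit: 5% of the $100,200 excess over $283,500 is $5,010 ≥ base, so the credit is $0.
Total: $4,060 + $510 + $2,587 + $0 = $7,157.

$7,157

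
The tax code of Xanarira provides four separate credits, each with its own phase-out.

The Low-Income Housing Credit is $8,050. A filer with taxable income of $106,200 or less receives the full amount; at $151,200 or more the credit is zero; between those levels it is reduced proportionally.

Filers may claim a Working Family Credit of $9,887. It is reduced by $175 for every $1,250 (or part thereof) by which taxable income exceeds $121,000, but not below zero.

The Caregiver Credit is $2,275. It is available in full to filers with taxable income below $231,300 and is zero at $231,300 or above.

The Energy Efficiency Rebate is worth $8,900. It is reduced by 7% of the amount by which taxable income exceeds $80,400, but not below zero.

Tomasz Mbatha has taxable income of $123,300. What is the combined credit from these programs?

$22,700

Low-Income Housing Credit: $123,300 is $17,100 into a $45,000 phase-out range, leaving 27,900/45,000 of the credit: $8,050 × 27,900/45,000 = $4,991.
Working Family Credit: income exceeds $121,000 by $2,300, which is 2 full-or-partial $1,250 increments; reduction = 2 × $175 = $350, leaving $9,537.
Caregiver Credit: $123,300 is below the $231,300 cutoff, so the full $2,275 applies.
Energy Efficiency Rebate: 7% of the $42,900 excess over $80,400 is $3,003; credit = $8,900 − $3,003 = $5,897.
Total: $4,991 + $9,537 + $2,275 + $5,897 = $22,700.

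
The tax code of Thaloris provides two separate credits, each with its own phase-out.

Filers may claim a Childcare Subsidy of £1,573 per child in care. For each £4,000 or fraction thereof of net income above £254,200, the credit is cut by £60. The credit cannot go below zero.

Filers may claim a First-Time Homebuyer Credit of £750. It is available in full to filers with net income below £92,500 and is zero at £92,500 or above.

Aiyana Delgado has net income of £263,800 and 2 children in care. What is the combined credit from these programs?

Childcare Subsidy: base = 2 × £1,573 = £3,146. income exceeds £254,200 by £9,600, which is 3 full-or-partial £4,000 increments; reduction = 3 × £60 = £180, leaving £2,966.
First-Time Homebuyer Credit: £263,800 meets or exceeds the £92,500 cutoff, so the credit is £0.
Total: £2,966 + £0 = £2,966.

£2,966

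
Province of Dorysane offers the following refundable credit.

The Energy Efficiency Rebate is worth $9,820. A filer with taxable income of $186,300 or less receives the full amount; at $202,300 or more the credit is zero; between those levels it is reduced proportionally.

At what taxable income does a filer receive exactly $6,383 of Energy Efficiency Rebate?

$6,383 is 6,383/9,820 of the full $9,820, so 3,437/9,820 of the $16,000 range has been used: income = $186,300 + $16,000 × 3,437/9,820 = $191,900.

$191,900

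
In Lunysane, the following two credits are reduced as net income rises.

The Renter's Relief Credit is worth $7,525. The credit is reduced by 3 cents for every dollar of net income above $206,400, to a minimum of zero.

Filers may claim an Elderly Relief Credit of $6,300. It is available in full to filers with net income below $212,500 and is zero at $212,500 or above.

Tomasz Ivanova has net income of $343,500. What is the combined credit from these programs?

$3,412

Renter's Relief Credit: 3% of the $137,100 excess over $206,400 is $4,113; credit = $7,525 − $4,113 = $3,412.
Elderly Relief Credit: $343,500 meets or exceeds the $212,500 cutoff, so the credit is $0.
Total: $3,412 + $0 = $3,412.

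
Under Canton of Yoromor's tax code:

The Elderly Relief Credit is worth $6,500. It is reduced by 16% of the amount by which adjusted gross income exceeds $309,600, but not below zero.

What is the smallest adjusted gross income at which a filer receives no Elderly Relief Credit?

$350,225

The credit falls by 16% of each dollar above $309,600, so it reaches zero when the excess is $6,500 / 16% = $40,625: income = $309,600 + $40,625 = $350,225.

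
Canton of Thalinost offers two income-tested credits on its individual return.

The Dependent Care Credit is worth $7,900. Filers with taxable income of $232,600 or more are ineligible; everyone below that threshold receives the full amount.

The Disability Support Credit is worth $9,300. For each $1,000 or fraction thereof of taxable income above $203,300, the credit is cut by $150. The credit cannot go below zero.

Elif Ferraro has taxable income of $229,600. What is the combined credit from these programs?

Dependent Care Credit: $229,600 is below the $232,600 cutoff, so the full $7,900 applies.
Disability Support Credit: income exceeds $203,300 by $26,300, which is 27 full-or-partial $1,000 increments; reduction = 27 × $150 = $4,050, leaving $5,250.
Total: $7,900 + $5,250 = $13,150.

$13,150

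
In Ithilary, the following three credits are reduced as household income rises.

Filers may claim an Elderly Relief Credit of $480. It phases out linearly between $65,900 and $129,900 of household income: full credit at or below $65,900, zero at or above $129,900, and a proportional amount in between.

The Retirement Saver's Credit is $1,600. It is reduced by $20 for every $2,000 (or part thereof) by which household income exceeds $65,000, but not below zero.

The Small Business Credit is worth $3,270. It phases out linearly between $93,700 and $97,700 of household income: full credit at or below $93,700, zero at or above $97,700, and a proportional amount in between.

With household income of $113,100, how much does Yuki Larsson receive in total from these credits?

Elderly Relief Credit: $113,100 is $47,200 into a $64,000 phase-out range, leaving 16,800/64,000 of the credit: $480 × 16,800/64,000 = $126.
Retirement Saver's Credit: income exceeds $65,000 by $48,100, which is 25 full-or-partial $2,000 increments; reduction = 25 × $20 = $500, leaving $1,100.
Small Business Credit: $113,100 is at or above $97,700, so the credit is $0.
Total: $126 + $1,100 + $0 = $1,226.

$1,226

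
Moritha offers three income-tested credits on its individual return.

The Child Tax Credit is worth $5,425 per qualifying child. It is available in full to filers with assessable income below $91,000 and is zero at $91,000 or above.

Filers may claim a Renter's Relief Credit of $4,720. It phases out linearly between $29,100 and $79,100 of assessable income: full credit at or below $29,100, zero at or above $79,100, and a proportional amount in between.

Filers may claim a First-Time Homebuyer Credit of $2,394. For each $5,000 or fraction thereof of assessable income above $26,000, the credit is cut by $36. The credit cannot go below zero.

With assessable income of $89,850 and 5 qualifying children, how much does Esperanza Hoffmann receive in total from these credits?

Child Tax Credit: base = 5 × $5,425 = $27,125. $89,850 is below the $91,000 cutoff, so the full $27,125 applies.
Renter's Relief Credit: $89,850 is at or above $79,100, so the credit is $0.
First-Time Homebuyer Credit: income exceeds $26,000 by $63,850, which is 13 full-or-partial $5,000 increments; reduction = 13 × $36 = $468, leaving $1,926.
Total: $27,125 + $0 + $1,926 = $29,051.

$29,051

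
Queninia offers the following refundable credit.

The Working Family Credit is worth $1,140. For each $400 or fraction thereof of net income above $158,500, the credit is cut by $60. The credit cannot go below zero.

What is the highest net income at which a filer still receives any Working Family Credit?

$165,700

After 18 increments the reduction is 18 × $60 = $1,080, leaving $60; one more increment wipes it out. Increment 18 ends at excess 18 × $400 = $7,200, so the highest qualifying income is $158,500 + $7,200 = $165,700.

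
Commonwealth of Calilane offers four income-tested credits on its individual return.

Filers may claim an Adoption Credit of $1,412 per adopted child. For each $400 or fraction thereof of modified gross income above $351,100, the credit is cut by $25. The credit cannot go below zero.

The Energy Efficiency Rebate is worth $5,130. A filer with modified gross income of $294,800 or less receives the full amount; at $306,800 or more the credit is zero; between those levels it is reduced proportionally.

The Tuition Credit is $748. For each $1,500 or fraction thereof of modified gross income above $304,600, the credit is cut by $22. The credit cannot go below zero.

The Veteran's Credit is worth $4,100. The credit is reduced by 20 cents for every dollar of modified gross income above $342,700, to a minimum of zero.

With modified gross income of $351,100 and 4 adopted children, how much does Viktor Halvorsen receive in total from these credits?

Adoption Credit: base = 4 × $1,412 = $5,648. $351,100 is at or below the $351,100 threshold, so the full $5,648 applies.
Energy Efficiency Rebate: $351,100 is at or above $306,800, so the credit is $0.
Tuition Credit: income exceeds $304,600 by $46,500, which is 31 full-or-partial $1,500 increments; reduction = 31 × $22 = $682, leaving $66.
Veteran's Credit: 20% of the $8,400 excess over $342,700 is $1,680; credit = $4,100 − $1,680 = $2,420.
Total: $5,648 + $0 + $66 + $2,420 = $8,134.

$8,134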